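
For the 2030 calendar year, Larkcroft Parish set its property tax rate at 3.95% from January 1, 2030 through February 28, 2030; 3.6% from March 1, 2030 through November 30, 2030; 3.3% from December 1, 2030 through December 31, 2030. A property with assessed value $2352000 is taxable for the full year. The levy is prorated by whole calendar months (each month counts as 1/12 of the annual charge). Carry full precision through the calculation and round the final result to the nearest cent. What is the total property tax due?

$85456.00

January 1 – February 28, 2030: 2 months at 3.95% → $2352000 × 3.95% × 2/12 = $15484.0000
March 1 – November 30, 2030: 9 months at 3.6% → $2352000 × 3.6% × 9/12 = $63504.0000
December 1 – December 31, 2030: 1 month at 3.3% → $2352000 × 3.3% × 1/12 = $6468.0000
Total = $85456.0000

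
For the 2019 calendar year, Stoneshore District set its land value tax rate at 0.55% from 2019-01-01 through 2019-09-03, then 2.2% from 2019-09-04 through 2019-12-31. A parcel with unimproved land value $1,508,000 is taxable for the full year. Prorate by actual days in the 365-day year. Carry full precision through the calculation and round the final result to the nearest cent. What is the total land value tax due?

2019-01-01 to 2019-09-03: 246 days at 0.55% → $1,508,000 × 0.55% × 246/365 = $5,589.9288
2019-09-04 to 2019-12-31: 119 days at 2.2% → $1,508,000 × 2.2% × 119/365 = $10,816.2849
Total = $16,406.2137

$16,406.21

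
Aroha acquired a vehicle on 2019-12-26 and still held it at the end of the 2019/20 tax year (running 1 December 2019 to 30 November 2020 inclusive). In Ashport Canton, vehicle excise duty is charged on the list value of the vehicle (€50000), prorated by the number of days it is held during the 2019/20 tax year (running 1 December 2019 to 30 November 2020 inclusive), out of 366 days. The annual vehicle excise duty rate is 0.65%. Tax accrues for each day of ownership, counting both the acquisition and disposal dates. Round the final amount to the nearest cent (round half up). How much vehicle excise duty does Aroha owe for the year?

Days held (2019-12-26 to 2020-11-30): 341 out of 366
Tax = €50000 × 0.65% × 341/366 = €302.8005

€302.80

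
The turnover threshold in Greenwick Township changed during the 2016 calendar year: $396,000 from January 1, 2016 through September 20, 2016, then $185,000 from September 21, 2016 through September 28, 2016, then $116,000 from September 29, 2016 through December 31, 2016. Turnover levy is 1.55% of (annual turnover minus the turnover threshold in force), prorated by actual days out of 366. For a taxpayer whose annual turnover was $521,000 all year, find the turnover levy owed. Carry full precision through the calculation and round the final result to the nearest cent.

January 1 – September 20, 2016: 264 days, exemption $396,000 → ($521,000 − $396,000) × 1.55% × 264/366 = $1,397.5410
September 21 – September 28, 2016: 8 days, exemption $185,000 → ($521,000 − $185,000) × 1.55% × 8/366 = $113.8361
September 29 – December 31, 2016: 94 days, exemption $116,000 → ($521,000 − $116,000) × 1.55% × 94/366 = $1,612.2541
Total = $3,123.6311

$3,123.63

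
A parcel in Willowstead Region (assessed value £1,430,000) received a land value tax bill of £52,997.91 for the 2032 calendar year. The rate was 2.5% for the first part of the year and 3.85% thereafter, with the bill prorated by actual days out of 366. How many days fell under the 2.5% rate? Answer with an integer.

39 days

Let d = days at the first rate; then 366 − d days at the second rate.
£1,430,000 × [2.5%·d + 3.85%·(366−d)] / 366 = £52,997.91
Solving gives d = 39, so the new rate took effect on February 9, 2032.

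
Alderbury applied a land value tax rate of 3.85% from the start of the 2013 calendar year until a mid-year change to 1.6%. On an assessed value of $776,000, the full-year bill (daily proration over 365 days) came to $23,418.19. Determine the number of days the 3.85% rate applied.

230 days

Let d = days at the first rate; then 365 − d days at the second rate.
$776,000 × [3.85%·d + 1.6%·(365−d)] / 365 = $23,418.19
Solving gives d = 230, so the new rate took effect on August 19, 2013.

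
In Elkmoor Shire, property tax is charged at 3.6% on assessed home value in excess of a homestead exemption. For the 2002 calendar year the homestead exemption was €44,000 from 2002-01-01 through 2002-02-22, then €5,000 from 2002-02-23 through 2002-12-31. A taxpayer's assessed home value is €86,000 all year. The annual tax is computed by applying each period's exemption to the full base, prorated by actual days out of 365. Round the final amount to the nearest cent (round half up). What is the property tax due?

2002-01-01 to 2002-02-22: 53 days, exemption €44,000 → (€86,000 − €44,000) × 3.6% × 53/365 = €219.5507
2002-02-23 to 2002-12-31: 312 days, exemption €5,000 → (€86,000 − €5,000) × 3.6% × 312/365 = €2,492.5808
Total = €2,712.1315

€2,712.13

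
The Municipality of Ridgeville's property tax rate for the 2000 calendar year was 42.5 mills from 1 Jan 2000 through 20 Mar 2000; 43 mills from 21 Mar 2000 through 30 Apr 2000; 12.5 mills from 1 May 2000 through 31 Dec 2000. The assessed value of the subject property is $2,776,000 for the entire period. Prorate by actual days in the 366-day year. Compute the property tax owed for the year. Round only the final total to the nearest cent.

1 Jan – 20 Mar 2000: 80 days at 42.5 mills → $2,776,000 × 4.25% × 80/366 = $25,787.9781
21 Mar – 30 Apr 2000: 41 days at 43 mills → $2,776,000 × 4.3% × 41/366 = $13,371.8251
1 May – 31 Dec 2000: 245 days at 12.5 mills → $2,776,000 × 1.25% × 245/366 = $23,228.1421
Total = $62,387.9454

$62,387.95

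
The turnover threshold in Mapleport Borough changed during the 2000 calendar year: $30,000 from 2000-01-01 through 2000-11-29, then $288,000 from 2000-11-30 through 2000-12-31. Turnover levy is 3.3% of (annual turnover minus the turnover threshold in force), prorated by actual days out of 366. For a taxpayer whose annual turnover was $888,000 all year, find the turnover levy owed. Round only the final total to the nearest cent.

$27,569.61

2000-01-01 to 2000-11-29: 334 days, exemption $30,000 → ($888,000 − $30,000) × 3.3% × 334/366 = $25,838.4590
2000-11-30 to 2000-12-31: 32 days, exemption $288,000 → ($888,000 − $288,000) × 3.3% × 32/366 = $1,731.1475
Total = $27,569.6066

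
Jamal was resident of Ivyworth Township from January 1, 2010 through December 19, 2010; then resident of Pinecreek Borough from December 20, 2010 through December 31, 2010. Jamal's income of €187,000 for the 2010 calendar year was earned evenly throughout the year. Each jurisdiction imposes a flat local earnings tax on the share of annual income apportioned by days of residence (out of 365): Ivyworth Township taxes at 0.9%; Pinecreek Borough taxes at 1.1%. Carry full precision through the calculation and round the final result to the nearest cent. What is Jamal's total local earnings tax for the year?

Ivyworth Township, January 1 – December 19, 2010: 353 days → €187,000 × 0.9% × 353/365 = €1,627.6685
Pinecreek Borough, December 20 – December 31, 2010: 12 days → €187,000 × 1.1% × 12/365 = €67.6274
Total = €1,695.2959

€1,695.30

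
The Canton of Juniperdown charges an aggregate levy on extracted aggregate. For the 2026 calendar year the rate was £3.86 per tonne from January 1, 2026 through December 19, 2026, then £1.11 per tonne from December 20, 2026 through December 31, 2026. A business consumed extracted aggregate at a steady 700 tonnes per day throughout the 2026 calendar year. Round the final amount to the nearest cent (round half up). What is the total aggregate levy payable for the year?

January 1 – December 19, 2026: 353 days × 700 tonnes/day = 247,100 tonnes at £3.86/tonne → £953,806.00
December 20 – December 31, 2026: 12 days × 700 tonnes/day = 8,400 tonnes at £1.11/tonne → £9,324.00

£963,130.00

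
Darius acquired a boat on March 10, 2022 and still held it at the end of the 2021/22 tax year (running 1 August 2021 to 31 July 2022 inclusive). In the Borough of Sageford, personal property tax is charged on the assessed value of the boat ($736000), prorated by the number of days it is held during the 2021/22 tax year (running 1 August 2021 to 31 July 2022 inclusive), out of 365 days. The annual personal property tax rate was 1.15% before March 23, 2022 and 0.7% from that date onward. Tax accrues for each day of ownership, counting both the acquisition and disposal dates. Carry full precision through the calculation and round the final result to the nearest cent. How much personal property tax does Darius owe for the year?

March 10 – March 22, 2022: 13 days at 1.15% → $736000 × 1.15% × 13/365 = $301.4575
March 23 – July 31, 2022: 131 days at 0.7% → $736000 × 0.7% × 131/365 = $1849.0740
Total = $2150.5315

$2150.53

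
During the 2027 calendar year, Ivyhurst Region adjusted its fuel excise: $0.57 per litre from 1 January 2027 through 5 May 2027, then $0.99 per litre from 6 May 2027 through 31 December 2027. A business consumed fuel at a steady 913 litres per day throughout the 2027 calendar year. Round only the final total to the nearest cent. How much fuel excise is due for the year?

1 January – 5 May 2027: 125 days × 913 litres/day = 114,125 litres at $0.57/litre → $65,051.25
6 May – 31 December 2027: 240 days × 913 litres/day = 219,120 litres at $0.99/litre → $216,928.80

$281,980.05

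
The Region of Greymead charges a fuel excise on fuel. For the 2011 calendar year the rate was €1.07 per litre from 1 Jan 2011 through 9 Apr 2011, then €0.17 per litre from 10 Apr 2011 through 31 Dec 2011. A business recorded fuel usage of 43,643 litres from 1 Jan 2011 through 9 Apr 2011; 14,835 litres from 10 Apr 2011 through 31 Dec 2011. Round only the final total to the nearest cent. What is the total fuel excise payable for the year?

€49,219.96

1 Jan – 9 Apr 2011: 43,643 litres at €1.07/litre → €46,698.01
10 Apr – 31 Dec 2011: 14,835 litres at €0.17/litre → €2,521.95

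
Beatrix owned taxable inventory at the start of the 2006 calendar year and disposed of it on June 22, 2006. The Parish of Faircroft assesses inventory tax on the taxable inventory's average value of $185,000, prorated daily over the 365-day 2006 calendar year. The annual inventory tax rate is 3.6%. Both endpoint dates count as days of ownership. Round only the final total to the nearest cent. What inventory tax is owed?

$3,156.66

Days held (January 1 – June 22, 2006): 173 out of 365
Tax = $185,000 × 3.6% × 173/365 = $3,156.6575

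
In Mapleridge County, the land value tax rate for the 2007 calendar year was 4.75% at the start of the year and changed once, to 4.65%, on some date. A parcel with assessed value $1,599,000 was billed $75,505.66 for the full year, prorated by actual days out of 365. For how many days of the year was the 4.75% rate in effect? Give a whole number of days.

Let d = days at the first rate; then 365 − d days at the second rate.
$1,599,000 × [4.75%·d + 4.65%·(365−d)] / 365 = $75,505.66
Solving gives d = 263, so the new rate took effect on 21 Sep 2007.

263 days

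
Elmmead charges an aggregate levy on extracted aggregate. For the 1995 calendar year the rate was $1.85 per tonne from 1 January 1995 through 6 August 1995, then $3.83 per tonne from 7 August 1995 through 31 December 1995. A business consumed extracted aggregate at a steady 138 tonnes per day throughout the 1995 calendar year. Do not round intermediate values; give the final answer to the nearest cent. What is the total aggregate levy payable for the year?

$133,350.78

1 January – 6 August 1995: 218 days × 138 tonnes/day = 30,084 tonnes at $1.85/tonne → $55,655.40
7 August – 31 December 1995: 147 days × 138 tonnes/day = 20,286 tonnes at $3.83/tonne → $77,695.38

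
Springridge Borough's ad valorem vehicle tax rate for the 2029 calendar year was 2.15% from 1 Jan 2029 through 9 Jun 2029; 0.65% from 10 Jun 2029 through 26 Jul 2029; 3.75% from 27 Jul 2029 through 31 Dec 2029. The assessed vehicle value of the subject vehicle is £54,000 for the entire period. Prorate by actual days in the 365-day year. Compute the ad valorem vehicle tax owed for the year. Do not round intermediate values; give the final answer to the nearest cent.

1 Jan – 9 Jun 2029: 160 days at 2.15% → £54,000 × 2.15% × 160/365 = £508.9315
10 Jun – 26 Jul 2029: 47 days at 0.65% → £54,000 × 0.65% × 47/365 = £45.1973
27 Jul – 31 Dec 2029: 158 days at 3.75% → £54,000 × 3.75% × 158/365 = £876.5753
Total = £1,430.7041

£1,430.70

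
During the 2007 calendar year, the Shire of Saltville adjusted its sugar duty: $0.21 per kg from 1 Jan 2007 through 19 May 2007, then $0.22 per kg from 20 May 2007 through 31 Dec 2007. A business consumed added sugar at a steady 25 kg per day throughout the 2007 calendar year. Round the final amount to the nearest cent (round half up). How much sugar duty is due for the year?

1 Jan – 19 May 2007: 139 days × 25 kg/day = 3,475 kg at $0.21/kg → $729.75
20 May – 31 Dec 2007: 226 days × 25 kg/day = 5,650 kg at $0.22/kg → $1,243.00

$1,972.75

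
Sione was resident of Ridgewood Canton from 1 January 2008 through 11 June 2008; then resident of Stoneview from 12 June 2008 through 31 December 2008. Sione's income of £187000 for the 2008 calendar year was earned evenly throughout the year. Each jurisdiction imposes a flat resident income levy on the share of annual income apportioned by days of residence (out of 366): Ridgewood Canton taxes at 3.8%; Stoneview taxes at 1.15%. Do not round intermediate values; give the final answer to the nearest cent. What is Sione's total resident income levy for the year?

£4357.46

Ridgewood Canton, 1 January – 11 June 2008: 163 days → £187000 × 3.8% × 163/366 = £3164.6940
Stoneview, 12 June – 31 December 2008: 203 days → £187000 × 1.15% × 203/366 = £1192.7637
Total = £4357.4577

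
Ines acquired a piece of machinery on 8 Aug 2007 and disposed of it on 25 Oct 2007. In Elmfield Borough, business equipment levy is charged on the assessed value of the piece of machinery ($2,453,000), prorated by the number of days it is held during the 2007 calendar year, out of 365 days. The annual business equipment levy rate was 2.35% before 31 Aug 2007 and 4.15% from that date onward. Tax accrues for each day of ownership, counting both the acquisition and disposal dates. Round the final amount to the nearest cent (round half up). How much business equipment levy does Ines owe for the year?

8 Aug – 30 Aug 2007: 23 days at 2.35% → $2,453,000 × 2.35% × 23/365 = $3,632.4562
31 Aug – 25 Oct 2007: 56 days at 4.15% → $2,453,000 × 4.15% × 56/365 = $15,618.5534
Total = $19,251.0096

$19,251.01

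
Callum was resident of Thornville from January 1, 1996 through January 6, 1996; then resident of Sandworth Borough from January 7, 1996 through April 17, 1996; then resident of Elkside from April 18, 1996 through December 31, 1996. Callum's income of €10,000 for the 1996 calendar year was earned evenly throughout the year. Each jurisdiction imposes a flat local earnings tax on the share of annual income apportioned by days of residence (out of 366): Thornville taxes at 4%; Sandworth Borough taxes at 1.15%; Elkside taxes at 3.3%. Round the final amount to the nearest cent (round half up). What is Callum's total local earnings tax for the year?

Thornville, January 1 – January 6, 1996: 6 days → €10,000 × 4% × 6/366 = €6.5574
Sandworth Borough, January 7 – April 17, 1996: 102 days → €10,000 × 1.15% × 102/366 = €32.0492
Elkside, April 18 – December 31, 1996: 258 days → €10,000 × 3.3% × 258/366 = €232.6230
Total = €271.2295

€271.23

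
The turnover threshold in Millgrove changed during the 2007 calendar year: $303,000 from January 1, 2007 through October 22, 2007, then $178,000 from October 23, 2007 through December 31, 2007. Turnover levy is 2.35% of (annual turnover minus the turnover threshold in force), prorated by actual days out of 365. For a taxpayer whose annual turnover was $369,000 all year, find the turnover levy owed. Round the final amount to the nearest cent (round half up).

$2,114.36

January 1 – October 22, 2007: 295 days, exemption $303,000 → ($369,000 − $303,000) × 2.35% × 295/365 = $1,253.5479
October 23 – December 31, 2007: 70 days, exemption $178,000 → ($369,000 − $178,000) × 2.35% × 70/365 = $860.8082
Total = $2,114.3562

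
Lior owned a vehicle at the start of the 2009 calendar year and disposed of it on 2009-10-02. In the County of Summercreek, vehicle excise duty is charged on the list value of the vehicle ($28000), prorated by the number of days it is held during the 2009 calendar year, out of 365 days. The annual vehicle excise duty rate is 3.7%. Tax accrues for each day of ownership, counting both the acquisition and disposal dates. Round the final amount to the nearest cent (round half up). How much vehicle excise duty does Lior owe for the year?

Days held (2009-01-01 to 2009-10-02): 275 out of 365
Tax = $28000 × 3.7% × 275/365 = $780.5479

$780.55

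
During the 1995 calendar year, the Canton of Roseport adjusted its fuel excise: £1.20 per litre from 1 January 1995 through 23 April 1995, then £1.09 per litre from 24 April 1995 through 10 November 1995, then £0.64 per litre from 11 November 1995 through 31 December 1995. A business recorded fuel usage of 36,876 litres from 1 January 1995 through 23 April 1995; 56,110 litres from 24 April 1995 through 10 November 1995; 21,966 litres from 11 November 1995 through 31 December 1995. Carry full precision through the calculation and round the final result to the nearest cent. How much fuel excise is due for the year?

£119469.34

1 January – 23 April 1995: 36,876 litres at £1.20/litre → £44251.20
24 April – 10 November 1995: 56,110 litres at £1.09/litre → £61159.90
11 November – 31 December 1995: 21,966 litres at £0.64/litre → £14058.24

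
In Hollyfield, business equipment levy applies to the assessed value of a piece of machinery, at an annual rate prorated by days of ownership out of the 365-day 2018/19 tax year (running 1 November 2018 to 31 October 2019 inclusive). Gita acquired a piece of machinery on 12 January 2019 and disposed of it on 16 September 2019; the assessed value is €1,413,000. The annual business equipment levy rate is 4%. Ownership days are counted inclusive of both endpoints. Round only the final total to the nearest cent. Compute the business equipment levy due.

Days held (12 January – 16 September 2019): 248 out of 365
Tax = €1,413,000 × 4% × 248/365 = €38,402.6301

€38,402.63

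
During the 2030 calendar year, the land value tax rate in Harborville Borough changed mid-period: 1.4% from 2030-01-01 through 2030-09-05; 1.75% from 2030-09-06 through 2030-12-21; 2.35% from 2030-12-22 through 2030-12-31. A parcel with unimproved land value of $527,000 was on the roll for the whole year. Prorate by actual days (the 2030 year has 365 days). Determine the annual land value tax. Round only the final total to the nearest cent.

$8,055.88

2030-01-01 to 2030-09-05: 248 days at 1.4% → $527,000 × 1.4% × 248/365 = $5,012.9973
2030-09-06 to 2030-12-21: 107 days at 1.75% → $527,000 × 1.75% × 107/365 = $2,703.5822
2030-12-22 to 2030-12-31: 10 days at 2.35% → $527,000 × 2.35% × 10/365 = $339.3014
Total = $8,055.8808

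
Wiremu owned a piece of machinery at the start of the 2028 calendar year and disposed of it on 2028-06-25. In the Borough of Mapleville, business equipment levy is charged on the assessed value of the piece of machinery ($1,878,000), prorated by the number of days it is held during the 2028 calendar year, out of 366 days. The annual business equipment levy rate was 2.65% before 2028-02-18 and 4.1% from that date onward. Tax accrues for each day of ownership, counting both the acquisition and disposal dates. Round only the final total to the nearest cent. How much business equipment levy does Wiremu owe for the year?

2028-01-01 to 2028-02-17: 48 days at 2.65% → $1,878,000 × 2.65% × 48/366 = $6,526.8197
2028-02-18 to 2028-06-25: 129 days at 4.1% → $1,878,000 × 4.1% × 129/366 = $27,138.6393
Total = $33,665.4590

$33,665.46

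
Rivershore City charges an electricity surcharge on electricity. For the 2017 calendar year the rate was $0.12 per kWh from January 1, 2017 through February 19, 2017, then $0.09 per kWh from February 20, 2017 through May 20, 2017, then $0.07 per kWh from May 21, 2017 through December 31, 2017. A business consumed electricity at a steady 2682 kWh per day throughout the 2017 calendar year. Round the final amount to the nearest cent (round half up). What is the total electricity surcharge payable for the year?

January 1 – February 19, 2017: 50 days × 2682 kWh/day = 134,100 kWh at $0.12/kWh → $16,092.00
February 20 – May 20, 2017: 90 days × 2682 kWh/day = 241,380 kWh at $0.09/kWh → $21,724.20
May 21 – December 31, 2017: 225 days × 2682 kWh/day = 603,450 kWh at $0.07/kWh → $42,241.50

$80,057.70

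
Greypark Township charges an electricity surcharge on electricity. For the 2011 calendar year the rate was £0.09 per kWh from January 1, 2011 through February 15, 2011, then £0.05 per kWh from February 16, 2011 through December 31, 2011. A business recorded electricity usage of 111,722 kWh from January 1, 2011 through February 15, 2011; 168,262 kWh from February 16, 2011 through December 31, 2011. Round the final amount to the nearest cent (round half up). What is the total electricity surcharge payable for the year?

£18,468.08

January 1 – February 15, 2011: 111,722 kWh at £0.09/kWh → £10,054.98
February 16 – December 31, 2011: 168,262 kWh at £0.05/kWh → £8,413.10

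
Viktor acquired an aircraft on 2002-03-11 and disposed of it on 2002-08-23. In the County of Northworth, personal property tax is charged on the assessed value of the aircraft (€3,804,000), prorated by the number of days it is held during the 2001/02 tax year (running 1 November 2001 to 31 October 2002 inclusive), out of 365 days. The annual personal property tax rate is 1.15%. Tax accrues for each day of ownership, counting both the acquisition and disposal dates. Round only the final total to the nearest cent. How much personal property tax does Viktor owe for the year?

Days held (2002-03-11 to 2002-08-23): 166 out of 365
Tax = €3,804,000 × 1.15% × 166/365 = €19,895.4411

€19,895.44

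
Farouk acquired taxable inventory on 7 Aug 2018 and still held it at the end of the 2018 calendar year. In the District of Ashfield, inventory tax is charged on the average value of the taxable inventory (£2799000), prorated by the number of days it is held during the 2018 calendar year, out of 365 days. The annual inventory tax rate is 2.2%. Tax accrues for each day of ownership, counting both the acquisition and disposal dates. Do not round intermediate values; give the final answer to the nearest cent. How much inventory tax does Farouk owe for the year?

£24799.91

Days held (7 Aug – 31 Dec 2018): 147 out of 365
Tax = £2799000 × 2.2% × 147/365 = £24799.9068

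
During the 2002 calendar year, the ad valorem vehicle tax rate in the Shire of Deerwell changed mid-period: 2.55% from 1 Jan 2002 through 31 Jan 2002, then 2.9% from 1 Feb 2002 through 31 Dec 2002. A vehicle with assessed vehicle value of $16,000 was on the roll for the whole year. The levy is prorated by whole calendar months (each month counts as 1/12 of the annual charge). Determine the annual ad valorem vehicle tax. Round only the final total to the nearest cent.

$459.33

1 Jan – 31 Jan 2002: 1 month at 2.55% → $16,000 × 2.55% × 1/12 = $34.0000
1 Feb – 31 Dec 2002: 11 months at 2.9% → $16,000 × 2.9% × 11/12 = $425.3333
Total = $459.3333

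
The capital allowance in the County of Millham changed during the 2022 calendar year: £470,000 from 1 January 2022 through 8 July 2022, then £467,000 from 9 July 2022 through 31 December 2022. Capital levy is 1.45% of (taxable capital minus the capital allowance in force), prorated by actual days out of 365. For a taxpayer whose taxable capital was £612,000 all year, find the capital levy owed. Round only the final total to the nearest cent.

1 January – 8 July 2022: 189 days, exemption £470,000 → (£612,000 − £470,000) × 1.45% × 189/365 = £1,066.1671
9 July – 31 December 2022: 176 days, exemption £467,000 → (£612,000 − £467,000) × 1.45% × 176/365 = £1,013.8082
Total = £2,079.9753

£2,079.98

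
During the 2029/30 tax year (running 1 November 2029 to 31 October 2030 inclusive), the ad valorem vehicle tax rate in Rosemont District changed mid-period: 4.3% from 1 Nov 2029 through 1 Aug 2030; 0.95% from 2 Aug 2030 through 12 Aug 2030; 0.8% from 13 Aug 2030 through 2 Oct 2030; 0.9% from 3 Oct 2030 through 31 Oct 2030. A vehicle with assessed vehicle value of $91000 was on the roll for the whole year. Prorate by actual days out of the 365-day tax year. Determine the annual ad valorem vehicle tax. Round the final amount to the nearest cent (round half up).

1 Nov 2029 – 1 Aug 2030: 274 days at 4.3% → $91000 × 4.3% × 274/365 = $2937.4301
2 Aug – 12 Aug 2030: 11 days at 0.95% → $91000 × 0.95% × 11/365 = $26.0534
13 Aug – 2 Oct 2030: 51 days at 0.8% → $91000 × 0.8% × 51/365 = $101.7205
3 Oct – 31 Oct 2030: 29 days at 0.9% → $91000 × 0.9% × 29/365 = $65.0712
Total = $3130.2753

$3130.28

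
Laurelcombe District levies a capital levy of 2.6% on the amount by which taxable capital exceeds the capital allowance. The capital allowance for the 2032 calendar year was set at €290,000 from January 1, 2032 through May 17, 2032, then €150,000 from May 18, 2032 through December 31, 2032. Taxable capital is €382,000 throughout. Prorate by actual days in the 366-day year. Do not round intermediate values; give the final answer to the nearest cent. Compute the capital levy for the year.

January 1 – May 17, 2032: 138 days, exemption €290,000 → (€382,000 − €290,000) × 2.6% × 138/366 = €901.9016
May 18 – December 31, 2032: 228 days, exemption €150,000 → (€382,000 − €150,000) × 2.6% × 228/366 = €3,757.6393
Total = €4,659.5410

€4,659.54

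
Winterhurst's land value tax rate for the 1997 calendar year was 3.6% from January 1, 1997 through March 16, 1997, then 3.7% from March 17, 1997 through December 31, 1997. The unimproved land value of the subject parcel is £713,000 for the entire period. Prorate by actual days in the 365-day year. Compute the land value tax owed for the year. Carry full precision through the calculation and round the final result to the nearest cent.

January 1 – March 16, 1997: 75 days at 3.6% → £713,000 × 3.6% × 75/365 = £5,274.2466
March 17 – December 31, 1997: 290 days at 3.7% → £713,000 × 3.7% × 290/365 = £20,960.2466
Total = £26,234.4932

£26,234.49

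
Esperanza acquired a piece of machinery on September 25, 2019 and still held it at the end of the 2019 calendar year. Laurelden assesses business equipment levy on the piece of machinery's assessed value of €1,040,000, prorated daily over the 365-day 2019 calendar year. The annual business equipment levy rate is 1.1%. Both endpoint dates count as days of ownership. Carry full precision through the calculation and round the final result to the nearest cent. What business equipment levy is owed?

€3,071.56

Days held (September 25 – December 31, 2019): 98 out of 365
Tax = €1,040,000 × 1.1% × 98/365 = €3,071.5616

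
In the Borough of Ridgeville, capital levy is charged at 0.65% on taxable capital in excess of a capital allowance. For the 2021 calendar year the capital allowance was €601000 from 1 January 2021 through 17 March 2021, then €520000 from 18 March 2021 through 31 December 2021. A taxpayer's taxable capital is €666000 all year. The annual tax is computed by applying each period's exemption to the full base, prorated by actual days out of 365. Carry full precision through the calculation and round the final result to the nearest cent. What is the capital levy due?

1 January – 17 March 2021: 76 days, exemption €601000 → (€666000 − €601000) × 0.65% × 76/365 = €87.9726
18 March – 31 December 2021: 289 days, exemption €520000 → (€666000 − €520000) × 0.65% × 289/365 = €751.4000
Total = €839.3726

€839.37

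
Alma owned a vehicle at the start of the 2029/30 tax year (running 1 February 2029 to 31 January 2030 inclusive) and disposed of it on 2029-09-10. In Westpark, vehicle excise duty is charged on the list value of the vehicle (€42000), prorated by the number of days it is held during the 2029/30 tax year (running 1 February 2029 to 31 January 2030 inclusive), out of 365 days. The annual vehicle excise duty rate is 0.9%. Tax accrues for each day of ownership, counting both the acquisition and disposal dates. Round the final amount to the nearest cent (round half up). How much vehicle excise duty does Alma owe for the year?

Days held (2029-02-01 to 2029-09-10): 222 out of 365
Tax = €42000 × 0.9% × 222/365 = €229.9068

€229.91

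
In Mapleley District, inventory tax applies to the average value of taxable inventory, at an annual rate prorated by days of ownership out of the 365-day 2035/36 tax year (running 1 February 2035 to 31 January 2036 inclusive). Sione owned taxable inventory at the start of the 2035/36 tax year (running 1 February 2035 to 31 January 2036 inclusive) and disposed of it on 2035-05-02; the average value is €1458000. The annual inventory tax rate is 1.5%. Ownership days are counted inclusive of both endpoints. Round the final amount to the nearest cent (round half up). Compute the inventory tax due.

Days held (2035-02-01 to 2035-05-02): 91 out of 365
Tax = €1458000 × 1.5% × 91/365 = €5452.5205

€5452.52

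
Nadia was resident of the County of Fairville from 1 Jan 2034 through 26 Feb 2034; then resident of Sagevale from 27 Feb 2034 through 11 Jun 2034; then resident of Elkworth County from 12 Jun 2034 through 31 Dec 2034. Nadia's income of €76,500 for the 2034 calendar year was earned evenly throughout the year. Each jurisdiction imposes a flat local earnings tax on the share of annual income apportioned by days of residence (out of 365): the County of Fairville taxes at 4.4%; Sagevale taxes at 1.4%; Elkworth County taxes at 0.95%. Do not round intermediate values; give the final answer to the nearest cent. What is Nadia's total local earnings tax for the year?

€1,237.94

The County of Fairville, 1 Jan – 26 Feb 2034: 57 days → €76,500 × 4.4% × 57/365 = €525.6493
Sagevale, 27 Feb – 11 Jun 2034: 105 days → €76,500 × 1.4% × 105/365 = €308.0959
Elkworth County, 12 Jun – 31 Dec 2034: 203 days → €76,500 × 0.95% × 203/365 = €404.1925
Total = €1,237.9377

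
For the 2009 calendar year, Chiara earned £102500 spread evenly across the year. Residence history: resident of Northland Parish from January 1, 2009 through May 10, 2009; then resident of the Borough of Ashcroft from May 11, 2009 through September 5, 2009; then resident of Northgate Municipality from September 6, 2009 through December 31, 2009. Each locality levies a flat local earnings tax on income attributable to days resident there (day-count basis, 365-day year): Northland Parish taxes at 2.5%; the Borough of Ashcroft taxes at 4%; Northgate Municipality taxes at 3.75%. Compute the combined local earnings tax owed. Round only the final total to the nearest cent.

£3470.26

Northland Parish, January 1 – May 10, 2009: 130 days → £102500 × 2.5% × 130/365 = £912.6712
The Borough of Ashcroft, May 11 – September 5, 2009: 118 days → £102500 × 4% × 118/365 = £1325.4795
Northgate Municipality, September 6 – December 31, 2009: 117 days → £102500 × 3.75% × 117/365 = £1232.1062
Total = £3470.2568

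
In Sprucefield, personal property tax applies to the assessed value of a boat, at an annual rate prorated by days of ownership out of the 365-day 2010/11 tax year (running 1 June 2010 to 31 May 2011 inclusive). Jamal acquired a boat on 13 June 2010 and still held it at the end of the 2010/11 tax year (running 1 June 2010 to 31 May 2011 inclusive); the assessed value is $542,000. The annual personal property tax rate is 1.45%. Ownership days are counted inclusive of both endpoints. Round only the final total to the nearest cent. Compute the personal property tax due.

$7,600.62

Days held (13 June 2010 – 31 May 2011): 353 out of 365
Tax = $542,000 × 1.45% × 353/365 = $7,600.6219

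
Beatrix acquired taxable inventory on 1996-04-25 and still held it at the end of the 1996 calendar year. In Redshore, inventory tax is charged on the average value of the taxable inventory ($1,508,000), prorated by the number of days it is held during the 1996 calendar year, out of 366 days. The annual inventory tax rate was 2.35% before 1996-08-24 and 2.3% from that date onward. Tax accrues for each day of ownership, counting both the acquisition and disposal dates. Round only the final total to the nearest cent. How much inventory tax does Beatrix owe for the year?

1996-04-25 to 1996-08-23: 121 days at 2.35% → $1,508,000 × 2.35% × 121/366 = $11,715.8415
1996-08-24 to 1996-12-31: 130 days at 2.3% → $1,508,000 × 2.3% × 130/366 = $12,319.4536
Total = $24,035.2951

$24,035.30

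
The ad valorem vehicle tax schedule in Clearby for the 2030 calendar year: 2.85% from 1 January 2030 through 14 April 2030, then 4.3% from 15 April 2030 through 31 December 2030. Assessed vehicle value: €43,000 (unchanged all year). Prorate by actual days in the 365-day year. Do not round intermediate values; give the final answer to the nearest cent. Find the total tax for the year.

€1,671.35

1 January – 14 April 2030: 104 days at 2.85% → €43,000 × 2.85% × 104/365 = €349.1836
15 April – 31 December 2030: 261 days at 4.3% → €43,000 × 4.3% × 261/365 = €1,322.1616
Total = €1,671.3452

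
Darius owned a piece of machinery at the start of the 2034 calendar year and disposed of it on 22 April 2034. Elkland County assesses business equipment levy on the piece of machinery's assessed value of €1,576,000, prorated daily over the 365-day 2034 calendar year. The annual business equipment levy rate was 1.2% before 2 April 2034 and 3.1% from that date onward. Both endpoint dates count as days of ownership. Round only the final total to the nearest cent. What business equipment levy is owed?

€7,525.94

1 January – 1 April 2034: 91 days at 1.2% → €1,576,000 × 1.2% × 91/365 = €4,715.0466
2 April – 22 April 2034: 21 days at 3.1% → €1,576,000 × 3.1% × 21/365 = €2,810.8932
Total = €7,525.9397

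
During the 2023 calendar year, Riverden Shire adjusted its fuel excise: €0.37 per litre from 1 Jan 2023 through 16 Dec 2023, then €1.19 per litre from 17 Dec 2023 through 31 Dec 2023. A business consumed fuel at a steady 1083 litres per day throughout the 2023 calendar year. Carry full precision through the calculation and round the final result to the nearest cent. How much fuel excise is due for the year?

1 Jan – 16 Dec 2023: 350 days × 1083 litres/day = 379,050 litres at €0.37/litre → €140,248.50
17 Dec – 31 Dec 2023: 15 days × 1083 litres/day = 16,245 litres at €1.19/litre → €19,331.55

€159,580.05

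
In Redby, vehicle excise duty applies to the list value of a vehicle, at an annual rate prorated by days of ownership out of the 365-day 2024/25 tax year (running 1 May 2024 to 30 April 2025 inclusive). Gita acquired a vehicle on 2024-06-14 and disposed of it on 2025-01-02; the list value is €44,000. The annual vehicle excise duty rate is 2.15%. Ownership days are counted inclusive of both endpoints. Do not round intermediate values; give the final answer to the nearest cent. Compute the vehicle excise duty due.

€526.13

Days held (2024-06-14 to 2025-01-02): 203 out of 365
Tax = €44,000 × 2.15% × 203/365 = €526.1315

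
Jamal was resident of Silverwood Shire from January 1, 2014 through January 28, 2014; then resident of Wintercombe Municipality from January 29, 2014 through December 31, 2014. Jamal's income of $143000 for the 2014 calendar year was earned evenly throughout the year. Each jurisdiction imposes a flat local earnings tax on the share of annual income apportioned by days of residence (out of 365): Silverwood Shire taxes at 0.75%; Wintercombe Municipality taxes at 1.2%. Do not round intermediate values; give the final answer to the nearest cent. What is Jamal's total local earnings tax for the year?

Silverwood Shire, January 1 – January 28, 2014: 28 days → $143000 × 0.75% × 28/365 = $82.2740
Wintercombe Municipality, January 29 – December 31, 2014: 337 days → $143000 × 1.2% × 337/365 = $1584.3616
Total = $1666.6356

$1666.64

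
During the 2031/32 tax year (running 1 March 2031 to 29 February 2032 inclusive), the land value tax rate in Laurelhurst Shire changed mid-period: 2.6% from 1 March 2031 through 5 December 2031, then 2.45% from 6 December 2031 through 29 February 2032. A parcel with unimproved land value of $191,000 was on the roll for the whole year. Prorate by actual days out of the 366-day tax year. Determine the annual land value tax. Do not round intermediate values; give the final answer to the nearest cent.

1 March – 5 December 2031: 280 days at 2.6% → $191,000 × 2.6% × 280/366 = $3,799.1257
6 December 2031 – 29 February 2032: 86 days at 2.45% → $191,000 × 2.45% × 86/366 = $1,099.5546
Total = $4,898.6803

$4,898.68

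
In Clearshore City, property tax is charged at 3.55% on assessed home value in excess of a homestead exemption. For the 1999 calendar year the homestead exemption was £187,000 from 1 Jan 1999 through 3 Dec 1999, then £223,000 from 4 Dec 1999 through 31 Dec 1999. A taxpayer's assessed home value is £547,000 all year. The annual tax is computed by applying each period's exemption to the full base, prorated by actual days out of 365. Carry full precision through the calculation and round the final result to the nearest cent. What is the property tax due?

1 Jan – 3 Dec 1999: 337 days, exemption £187,000 → (£547,000 − £187,000) × 3.55% × 337/365 = £11,799.6164
4 Dec – 31 Dec 1999: 28 days, exemption £223,000 → (£547,000 − £223,000) × 3.55% × 28/365 = £882.3452
Total = £12,681.9616

£12,681.96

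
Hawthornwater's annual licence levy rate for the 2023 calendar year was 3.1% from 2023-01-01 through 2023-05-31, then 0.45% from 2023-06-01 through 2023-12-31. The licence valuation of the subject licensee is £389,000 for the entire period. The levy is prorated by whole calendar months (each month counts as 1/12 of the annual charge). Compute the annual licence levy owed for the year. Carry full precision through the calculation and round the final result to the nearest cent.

2023-01-01 to 2023-05-31: 5 months at 3.1% → £389,000 × 3.1% × 5/12 = £5,024.5833
2023-06-01 to 2023-12-31: 7 months at 0.45% → £389,000 × 0.45% × 7/12 = £1,021.1250
Total = £6,045.7083

£6,045.71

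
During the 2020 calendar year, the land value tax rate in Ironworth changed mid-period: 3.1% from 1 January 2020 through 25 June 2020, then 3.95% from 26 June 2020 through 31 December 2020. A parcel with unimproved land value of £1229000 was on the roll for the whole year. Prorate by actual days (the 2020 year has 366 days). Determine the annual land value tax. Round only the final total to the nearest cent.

£43493.50

1 January – 25 June 2020: 177 days at 3.1% → £1229000 × 3.1% × 177/366 = £18424.9262
26 June – 31 December 2020: 189 days at 3.95% → £1229000 × 3.95% × 189/366 = £25068.5779
Total = £43493.5041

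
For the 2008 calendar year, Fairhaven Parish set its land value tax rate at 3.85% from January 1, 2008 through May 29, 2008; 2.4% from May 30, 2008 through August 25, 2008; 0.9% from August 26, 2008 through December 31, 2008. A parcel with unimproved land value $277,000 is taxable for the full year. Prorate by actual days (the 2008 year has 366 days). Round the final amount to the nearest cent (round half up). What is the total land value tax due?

$6,840.99

January 1 – May 29, 2008: 150 days at 3.85% → $277,000 × 3.85% × 150/366 = $4,370.6967
May 30 – August 25, 2008: 88 days at 2.4% → $277,000 × 2.4% × 88/366 = $1,598.4262
August 26 – December 31, 2008: 128 days at 0.9% → $277,000 × 0.9% × 128/366 = $871.8689
Total = $6,840.9918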